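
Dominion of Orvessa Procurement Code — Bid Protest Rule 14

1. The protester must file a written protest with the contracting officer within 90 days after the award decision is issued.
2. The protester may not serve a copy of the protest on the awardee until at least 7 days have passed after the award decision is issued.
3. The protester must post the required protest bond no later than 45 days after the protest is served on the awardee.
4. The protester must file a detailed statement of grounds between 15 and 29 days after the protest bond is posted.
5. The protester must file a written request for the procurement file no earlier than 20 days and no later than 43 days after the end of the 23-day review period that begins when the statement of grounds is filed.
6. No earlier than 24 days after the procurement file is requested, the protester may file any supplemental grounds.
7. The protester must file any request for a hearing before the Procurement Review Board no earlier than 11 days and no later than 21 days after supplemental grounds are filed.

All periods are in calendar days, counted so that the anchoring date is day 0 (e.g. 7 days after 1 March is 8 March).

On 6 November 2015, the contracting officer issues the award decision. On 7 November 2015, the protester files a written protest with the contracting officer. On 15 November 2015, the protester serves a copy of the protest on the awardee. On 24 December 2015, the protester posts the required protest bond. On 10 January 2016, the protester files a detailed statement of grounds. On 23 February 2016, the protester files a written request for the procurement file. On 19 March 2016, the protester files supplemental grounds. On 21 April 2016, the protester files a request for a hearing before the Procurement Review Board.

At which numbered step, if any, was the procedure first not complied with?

Step 7

Step 1: 90 days after 6 November 2015 (when the award decision is issued) is 4 February 2016; completed 7 November 2015, before the deadline.
Step 2: the earliest permitted date is 7 days after 6 November 2015 (when the award decision is issued), i.e. 13 November 2015; done 15 November 2015, after the minimum wait.
Step 3: 45 days after 15 November 2015 (when the protest is served on the awardee) is 30 December 2015; done 24 December 2015 — timely.
Step 4: the window is 15–29 days after 24 December 2015 (when the protest bond is posted), so 8 January 2016 through 22 January 2016; done 10 January 2016, which is between those dates.
Step 5: the window is 20–43 days after 2 February 2016 (end of the 23-day review period, which began when the statement of grounds is filed on 10 January 2016), so 22 February 2016 through 16 March 2016; 23 February 2016 falls inside that range.
Step 6: the earliest permitted date is 24 days after 23 February 2016 (when the procurement file is requested), i.e. 18 March 2016; 19 March 2016 is on or after that date.
Step 7: the window is 11–21 days after 19 March 2016 (when supplemental grounds are filed), so 30 March 2016 through 9 April 2016; done 21 April 2016 — 12 days after the window closed.
That is the first point of non-compliance.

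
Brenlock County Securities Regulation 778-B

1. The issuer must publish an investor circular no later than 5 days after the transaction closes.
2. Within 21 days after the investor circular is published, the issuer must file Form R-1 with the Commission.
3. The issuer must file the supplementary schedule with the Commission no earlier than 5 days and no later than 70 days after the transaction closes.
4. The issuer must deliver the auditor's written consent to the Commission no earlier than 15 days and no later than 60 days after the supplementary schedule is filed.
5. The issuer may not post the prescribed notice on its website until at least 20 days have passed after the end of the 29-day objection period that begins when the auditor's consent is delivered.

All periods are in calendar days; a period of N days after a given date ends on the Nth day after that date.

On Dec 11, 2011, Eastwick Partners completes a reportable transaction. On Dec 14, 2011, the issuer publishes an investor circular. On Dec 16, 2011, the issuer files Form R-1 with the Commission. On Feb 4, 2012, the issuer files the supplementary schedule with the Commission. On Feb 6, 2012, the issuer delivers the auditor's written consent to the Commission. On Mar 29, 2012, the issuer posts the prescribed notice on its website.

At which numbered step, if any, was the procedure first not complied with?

Step 4

Step 1: 5 days after Dec 11, 2011 (when the transaction closes) is Dec 16, 2011; done Dec 14, 2011 — timely.
Step 2: 21 days after Dec 14, 2011 (when the investor circular is published) is Jan 4, 2012; Dec 16, 2011 is within that limit.
Step 3: the window is 5–70 days after Dec 11, 2011 (when the transaction closes), so Dec 16, 2011 through Feb 19, 2012; Feb 4, 2012 falls inside that range.
Step 4: the window is 15–60 days after Feb 4, 2012 (when the supplementary schedule is filed), so Feb 19, 2012 through Apr 4, 2012; Feb 6, 2012 is 13 days too early.
Later steps need not be reached.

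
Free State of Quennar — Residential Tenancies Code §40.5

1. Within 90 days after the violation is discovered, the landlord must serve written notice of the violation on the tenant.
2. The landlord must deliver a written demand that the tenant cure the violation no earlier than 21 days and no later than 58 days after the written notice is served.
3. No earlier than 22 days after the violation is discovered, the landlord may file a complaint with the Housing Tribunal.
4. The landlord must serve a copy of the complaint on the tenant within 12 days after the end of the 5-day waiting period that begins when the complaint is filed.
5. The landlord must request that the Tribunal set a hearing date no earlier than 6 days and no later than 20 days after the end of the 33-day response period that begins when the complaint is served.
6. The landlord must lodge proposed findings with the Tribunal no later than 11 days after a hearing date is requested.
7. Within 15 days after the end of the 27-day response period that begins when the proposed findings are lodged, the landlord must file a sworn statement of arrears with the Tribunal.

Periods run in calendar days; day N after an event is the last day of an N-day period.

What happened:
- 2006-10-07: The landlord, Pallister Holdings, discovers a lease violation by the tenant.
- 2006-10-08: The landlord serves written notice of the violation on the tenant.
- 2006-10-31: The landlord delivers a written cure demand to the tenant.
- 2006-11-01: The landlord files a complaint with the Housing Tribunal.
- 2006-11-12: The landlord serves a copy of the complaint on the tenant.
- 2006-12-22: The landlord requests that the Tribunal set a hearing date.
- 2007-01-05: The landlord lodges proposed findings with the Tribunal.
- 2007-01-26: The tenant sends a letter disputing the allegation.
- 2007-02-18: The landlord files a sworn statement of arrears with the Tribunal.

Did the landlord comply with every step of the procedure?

(1) due by 2006-10-07 + 90 days = 2007-01-05; done 2006-10-08 — timely.
(2) the permitted window runs from 2006-10-08 + 21 = 2006-10-29 to 2006-10-08 + 58 = 2006-12-05; done 2006-10-31, which is between those dates.
(3) permitted from 2006-10-07 + 22 days = 2006-10-29 onward; done 2006-11-01, after the minimum wait.
(4) due by 2006-11-06 + 12 days = 2006-11-18; done 2006-11-12 — timely.
(5) the permitted window runs from 2006-12-15 + 6 = 2006-12-21 to 2006-12-15 + 20 = 2007-01-04; done 2006-12-22 — within the window.
(6) due by 2006-12-22 + 11 days = 2007-01-02; not done until 2007-01-05, 3 days after the deadline.

No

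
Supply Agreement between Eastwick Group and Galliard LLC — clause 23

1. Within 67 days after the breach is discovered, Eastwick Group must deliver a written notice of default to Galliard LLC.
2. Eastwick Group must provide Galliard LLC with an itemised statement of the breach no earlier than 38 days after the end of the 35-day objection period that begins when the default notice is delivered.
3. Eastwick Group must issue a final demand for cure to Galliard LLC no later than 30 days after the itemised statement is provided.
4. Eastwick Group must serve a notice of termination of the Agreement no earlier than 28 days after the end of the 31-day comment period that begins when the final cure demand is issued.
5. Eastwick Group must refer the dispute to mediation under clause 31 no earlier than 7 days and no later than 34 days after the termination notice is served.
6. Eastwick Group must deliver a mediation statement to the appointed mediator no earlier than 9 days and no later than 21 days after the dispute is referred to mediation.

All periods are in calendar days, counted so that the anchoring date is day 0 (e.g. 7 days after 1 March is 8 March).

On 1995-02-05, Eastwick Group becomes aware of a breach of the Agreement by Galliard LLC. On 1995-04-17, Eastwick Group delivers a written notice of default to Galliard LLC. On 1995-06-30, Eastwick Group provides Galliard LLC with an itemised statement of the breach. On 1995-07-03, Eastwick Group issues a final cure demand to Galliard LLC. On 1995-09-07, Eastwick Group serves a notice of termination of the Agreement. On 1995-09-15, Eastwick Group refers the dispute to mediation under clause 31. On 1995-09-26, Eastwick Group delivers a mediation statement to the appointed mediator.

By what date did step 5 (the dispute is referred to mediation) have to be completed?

1995-10-11

Step 5 runs from 1995-09-07, when the termination notice is served. The window is 7–34 days after 1995-09-07; it closes on 1995-10-11.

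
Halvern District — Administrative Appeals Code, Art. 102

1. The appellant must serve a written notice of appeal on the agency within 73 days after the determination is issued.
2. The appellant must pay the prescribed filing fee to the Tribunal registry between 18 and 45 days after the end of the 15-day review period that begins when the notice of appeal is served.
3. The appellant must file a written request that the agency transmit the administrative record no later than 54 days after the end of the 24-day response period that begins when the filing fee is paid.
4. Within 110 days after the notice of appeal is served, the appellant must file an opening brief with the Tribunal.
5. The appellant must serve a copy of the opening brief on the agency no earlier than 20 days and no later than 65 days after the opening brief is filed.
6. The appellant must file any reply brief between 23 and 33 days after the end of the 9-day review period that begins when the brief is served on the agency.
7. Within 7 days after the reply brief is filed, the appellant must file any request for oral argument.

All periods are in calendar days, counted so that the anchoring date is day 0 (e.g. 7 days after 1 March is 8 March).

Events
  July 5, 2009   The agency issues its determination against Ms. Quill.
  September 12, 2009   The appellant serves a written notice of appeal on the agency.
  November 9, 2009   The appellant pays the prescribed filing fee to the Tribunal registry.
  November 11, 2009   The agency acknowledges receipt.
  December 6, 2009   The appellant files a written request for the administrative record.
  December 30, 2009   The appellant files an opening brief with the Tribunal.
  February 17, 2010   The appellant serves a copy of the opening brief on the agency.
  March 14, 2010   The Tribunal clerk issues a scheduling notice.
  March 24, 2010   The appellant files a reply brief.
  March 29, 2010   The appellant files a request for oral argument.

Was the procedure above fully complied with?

Yes

(1) due by July 5, 2009 + 73 days = September 16, 2009; completed September 12, 2009, before the deadline.
(2) the permitted window runs from September 27, 2009 + 18 = October 15, 2009 to September 27, 2009 + 45 = November 11, 2009; done November 9, 2009, which is between those dates.
(3) due by December 3, 2009 + 54 days = January 26, 2010; December 6, 2009 is within that limit.
(4) due by September 12, 2009 + 110 days = December 31, 2009; December 30, 2009 is within that limit.
(5) the permitted window runs from December 30, 2009 + 20 = January 19, 2010 to December 30, 2009 + 65 = March 5, 2010; February 17, 2010 falls inside that range.
(6) the permitted window runs from February 26, 2010 + 23 = March 21, 2010 to February 26, 2010 + 33 = March 31, 2010; March 24, 2010 falls inside that range.
(7) due by March 24, 2010 + 7 days = March 31, 2010; March 29, 2010 is within that limit.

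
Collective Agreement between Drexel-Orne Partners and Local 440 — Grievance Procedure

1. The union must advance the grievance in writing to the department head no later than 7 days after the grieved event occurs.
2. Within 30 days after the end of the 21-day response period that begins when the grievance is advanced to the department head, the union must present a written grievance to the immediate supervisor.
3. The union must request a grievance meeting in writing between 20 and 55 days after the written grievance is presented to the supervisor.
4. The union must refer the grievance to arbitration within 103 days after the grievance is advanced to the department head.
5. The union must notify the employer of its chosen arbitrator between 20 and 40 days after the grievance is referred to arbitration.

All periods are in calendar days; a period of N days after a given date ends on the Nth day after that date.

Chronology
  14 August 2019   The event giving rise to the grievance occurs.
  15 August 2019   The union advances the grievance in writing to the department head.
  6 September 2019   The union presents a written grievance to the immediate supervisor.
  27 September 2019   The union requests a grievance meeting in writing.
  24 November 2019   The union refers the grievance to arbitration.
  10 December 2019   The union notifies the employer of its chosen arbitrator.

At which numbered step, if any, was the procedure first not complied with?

Step 5

Step 1: 7 days after 14 August 2019 (when the grieved event occurs) is 21 August 2019; 15 August 2019 is within that limit.
Step 2: 30 days after 5 September 2019 (end of the 21-day response period, which began when the grievance is advanced to the department head on 15 August 2019) is 5 October 2019; completed 6 September 2019, before the deadline.
Step 3: the window is 20–55 days after 6 September 2019 (when the written grievance is presented to the supervisor), so 26 September 2019 through 31 October 2019; done 27 September 2019, which is between those dates.
Step 4: 103 days after 15 August 2019 (when the grievance is advanced to the department head) is 26 November 2019; completed 24 November 2019, before the deadline.
Step 5: the window is 20–40 days after 24 November 2019 (when the grievance is referred to arbitration), so 14 December 2019 through 3 January 2020; 10 December 2019 is 4 days too early.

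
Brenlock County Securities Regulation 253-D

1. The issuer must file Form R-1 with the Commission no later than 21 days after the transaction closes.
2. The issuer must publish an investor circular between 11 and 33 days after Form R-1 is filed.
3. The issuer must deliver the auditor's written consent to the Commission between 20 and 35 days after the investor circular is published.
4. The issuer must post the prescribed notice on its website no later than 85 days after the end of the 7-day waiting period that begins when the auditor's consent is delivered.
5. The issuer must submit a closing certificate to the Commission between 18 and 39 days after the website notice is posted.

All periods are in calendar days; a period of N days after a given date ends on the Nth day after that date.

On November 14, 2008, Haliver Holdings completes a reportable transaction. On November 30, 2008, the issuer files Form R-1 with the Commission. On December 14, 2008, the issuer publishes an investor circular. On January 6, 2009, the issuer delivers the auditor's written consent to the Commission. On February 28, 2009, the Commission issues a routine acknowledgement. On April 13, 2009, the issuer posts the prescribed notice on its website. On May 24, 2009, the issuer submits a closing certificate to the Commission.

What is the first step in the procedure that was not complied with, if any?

Step 1: 21 days after November 14, 2008 (when the transaction closes) is December 5, 2008; completed November 30, 2008, before the deadline.
Step 2: the window is 11–33 days after November 30, 2008 (when Form R-1 is filed), so December 11, 2008 through January 2, 2009; December 14, 2008 falls inside that range.
Step 3: the window is 20–35 days after December 14, 2008 (when the investor circular is published), so January 3, 2009 through January 18, 2009; done January 6, 2009, which is between those dates.
Step 4: 85 days after January 13, 2009 (end of the 7-day waiting period, which began when the auditor's consent is delivered on January 6, 2009) is April 8, 2009; not done until April 13, 2009, 5 days after the deadline.
No need to go further; step 4 was not satisfied.

Step 4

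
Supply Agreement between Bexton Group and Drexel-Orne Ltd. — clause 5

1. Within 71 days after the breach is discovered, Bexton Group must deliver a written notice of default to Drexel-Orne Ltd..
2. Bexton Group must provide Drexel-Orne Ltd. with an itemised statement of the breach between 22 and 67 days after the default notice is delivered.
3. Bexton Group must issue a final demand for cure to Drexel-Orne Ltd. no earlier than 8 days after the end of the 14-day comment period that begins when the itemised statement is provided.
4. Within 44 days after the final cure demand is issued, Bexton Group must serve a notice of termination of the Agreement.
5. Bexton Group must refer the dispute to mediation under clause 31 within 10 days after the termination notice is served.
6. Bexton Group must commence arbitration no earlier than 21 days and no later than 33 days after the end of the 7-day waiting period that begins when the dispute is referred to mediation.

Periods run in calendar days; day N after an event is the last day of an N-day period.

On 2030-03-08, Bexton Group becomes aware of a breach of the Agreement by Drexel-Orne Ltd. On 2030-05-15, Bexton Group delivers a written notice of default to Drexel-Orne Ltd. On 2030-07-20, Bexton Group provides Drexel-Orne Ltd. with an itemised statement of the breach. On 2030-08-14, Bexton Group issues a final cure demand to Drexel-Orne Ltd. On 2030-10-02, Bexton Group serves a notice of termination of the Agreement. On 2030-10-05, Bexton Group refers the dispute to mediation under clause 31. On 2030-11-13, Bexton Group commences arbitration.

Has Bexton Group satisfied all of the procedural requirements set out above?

No

Step 1 — counting 71 days from 2030-03-08 (when the breach is discovered) gives a deadline of 2030-05-18; 2030-05-15 is within that limit.
Step 2 — 22 and 67 days from 2030-05-15 (when the default notice is delivered) are 2030-06-06 and 2030-07-21 respectively; done 2030-07-20, which is between those dates.
Step 3 — must wait 8 days from 2030-08-03 (end of the 14-day comment period, which began when the itemised statement is provided on 2030-07-20), so not before 2030-08-11; done 2030-08-14, after the minimum wait.
Step 4 — counting 44 days from 2030-08-14 (when the final cure demand is issued) gives a deadline of 2030-09-27; done 2030-10-02 — 5 days late.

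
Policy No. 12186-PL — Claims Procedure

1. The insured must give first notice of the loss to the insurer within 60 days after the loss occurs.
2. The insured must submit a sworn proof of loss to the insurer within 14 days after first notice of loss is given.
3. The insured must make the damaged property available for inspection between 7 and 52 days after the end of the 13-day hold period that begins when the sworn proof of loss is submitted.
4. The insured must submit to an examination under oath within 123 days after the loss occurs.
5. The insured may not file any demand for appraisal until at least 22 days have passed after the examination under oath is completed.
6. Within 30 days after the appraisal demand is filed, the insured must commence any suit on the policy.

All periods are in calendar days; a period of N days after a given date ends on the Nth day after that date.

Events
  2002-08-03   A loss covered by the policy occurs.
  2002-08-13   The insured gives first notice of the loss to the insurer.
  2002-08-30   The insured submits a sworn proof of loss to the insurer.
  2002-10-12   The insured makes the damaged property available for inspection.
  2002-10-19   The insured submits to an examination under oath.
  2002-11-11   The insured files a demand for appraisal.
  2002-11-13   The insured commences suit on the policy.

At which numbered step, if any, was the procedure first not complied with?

Step 2

Step 1: 60 days after 2002-08-03 (when the loss occurs) is 2002-10-02; completed 2002-08-13, before the deadline.
Step 2: 14 days after 2002-08-13 (when first notice of loss is given) is 2002-08-27; done 2002-08-30 — 3 days late.
The procedure was therefore not followed at step 2.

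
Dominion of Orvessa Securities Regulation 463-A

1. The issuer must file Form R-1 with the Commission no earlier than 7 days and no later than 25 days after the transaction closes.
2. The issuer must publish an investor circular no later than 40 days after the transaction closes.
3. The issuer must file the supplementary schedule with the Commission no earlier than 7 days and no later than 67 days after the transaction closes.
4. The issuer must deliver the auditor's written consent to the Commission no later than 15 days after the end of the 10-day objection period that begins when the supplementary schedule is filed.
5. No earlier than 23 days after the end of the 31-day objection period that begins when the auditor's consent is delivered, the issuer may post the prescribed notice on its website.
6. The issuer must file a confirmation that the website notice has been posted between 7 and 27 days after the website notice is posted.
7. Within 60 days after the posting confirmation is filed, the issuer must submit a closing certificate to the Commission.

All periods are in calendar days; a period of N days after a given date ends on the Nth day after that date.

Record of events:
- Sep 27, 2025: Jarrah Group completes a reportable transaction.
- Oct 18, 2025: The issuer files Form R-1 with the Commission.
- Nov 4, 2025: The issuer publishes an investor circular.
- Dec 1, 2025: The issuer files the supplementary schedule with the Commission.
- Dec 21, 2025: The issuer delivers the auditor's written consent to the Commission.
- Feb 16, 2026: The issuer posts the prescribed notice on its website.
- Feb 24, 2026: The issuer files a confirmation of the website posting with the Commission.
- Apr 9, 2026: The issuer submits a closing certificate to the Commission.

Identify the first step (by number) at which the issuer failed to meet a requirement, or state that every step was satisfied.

None — every step was satisfied

Step 1 — 7 and 25 days from Sep 27, 2025 (when the transaction closes) are Oct 4, 2025 and Oct 22, 2025 respectively; Oct 18, 2025 falls inside that range.
Step 2 — counting 40 days from Sep 27, 2025 (when the transaction closes) gives a deadline of Nov 6, 2025; Nov 4, 2025 is within that limit.
Step 3 — 7 and 67 days from Sep 27, 2025 (when the transaction closes) are Oct 4, 2025 and Dec 3, 2025 respectively; Dec 1, 2025 falls inside that range.
Step 4 — counting 15 days from Dec 11, 2025 (end of the 10-day objection period, which began when the supplementary schedule is filed on Dec 1, 2025) gives a deadline of Dec 26, 2025; Dec 21, 2025 is within that limit.
Step 5 — must wait 23 days from Jan 21, 2026 (end of the 31-day objection period, which began when the auditor's consent is delivered on Dec 21, 2025), so not before Feb 13, 2026; done Feb 16, 2026, after the minimum wait.
Step 6 — 7 and 27 days from Feb 16, 2026 (when the website notice is posted) are Feb 23, 2026 and Mar 15, 2026 respectively; done Feb 24, 2026, which is between those dates.
Step 7 — counting 60 days from Feb 24, 2026 (when the posting confirmation is filed) gives a deadline of Apr 25, 2026; completed Apr 9, 2026, before the deadline.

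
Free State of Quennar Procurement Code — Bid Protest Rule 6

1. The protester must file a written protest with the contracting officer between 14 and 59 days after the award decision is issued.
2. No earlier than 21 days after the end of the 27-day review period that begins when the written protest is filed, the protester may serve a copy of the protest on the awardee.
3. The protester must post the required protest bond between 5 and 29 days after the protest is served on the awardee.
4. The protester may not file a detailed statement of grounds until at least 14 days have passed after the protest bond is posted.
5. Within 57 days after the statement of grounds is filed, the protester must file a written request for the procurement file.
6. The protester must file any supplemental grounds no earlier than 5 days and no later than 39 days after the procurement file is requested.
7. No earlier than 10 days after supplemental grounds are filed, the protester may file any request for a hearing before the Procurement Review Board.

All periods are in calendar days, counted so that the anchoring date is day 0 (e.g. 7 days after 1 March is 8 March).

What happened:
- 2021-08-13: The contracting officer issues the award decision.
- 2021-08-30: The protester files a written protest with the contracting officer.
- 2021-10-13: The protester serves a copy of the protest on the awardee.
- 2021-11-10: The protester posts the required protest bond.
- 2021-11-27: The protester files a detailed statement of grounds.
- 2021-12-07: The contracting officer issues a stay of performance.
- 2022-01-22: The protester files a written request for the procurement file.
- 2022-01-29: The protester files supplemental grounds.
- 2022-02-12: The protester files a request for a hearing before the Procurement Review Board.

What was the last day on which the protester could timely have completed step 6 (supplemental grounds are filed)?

2022-03-02

Step 6 runs from 2022-01-22, when the procurement file is requested. The window is 5–39 days after 2022-01-22; it closes on 2022-03-02.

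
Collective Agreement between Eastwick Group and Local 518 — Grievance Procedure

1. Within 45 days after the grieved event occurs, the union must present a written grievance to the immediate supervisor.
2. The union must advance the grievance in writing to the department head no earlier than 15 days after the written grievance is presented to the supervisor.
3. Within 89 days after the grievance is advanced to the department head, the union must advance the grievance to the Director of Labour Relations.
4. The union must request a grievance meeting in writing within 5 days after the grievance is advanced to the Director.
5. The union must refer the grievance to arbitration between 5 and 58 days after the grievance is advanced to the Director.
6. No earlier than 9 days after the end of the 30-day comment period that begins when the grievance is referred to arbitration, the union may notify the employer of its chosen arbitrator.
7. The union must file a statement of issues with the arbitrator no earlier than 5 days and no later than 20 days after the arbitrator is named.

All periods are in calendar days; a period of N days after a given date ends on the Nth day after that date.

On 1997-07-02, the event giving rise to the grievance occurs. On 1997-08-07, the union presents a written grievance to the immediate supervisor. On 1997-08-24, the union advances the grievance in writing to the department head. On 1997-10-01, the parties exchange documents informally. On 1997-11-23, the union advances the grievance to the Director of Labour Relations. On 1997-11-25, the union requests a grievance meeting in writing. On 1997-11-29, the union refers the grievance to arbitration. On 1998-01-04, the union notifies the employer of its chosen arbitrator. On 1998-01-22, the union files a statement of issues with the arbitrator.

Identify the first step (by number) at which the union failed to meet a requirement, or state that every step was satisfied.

Step 3

Step 1: 45 days after 1997-07-02 (when the grieved event occurs) is 1997-08-16; 1997-08-07 is within that limit.
Step 2: the earliest permitted date is 15 days after 1997-08-07 (when the written grievance is presented to the supervisor), i.e. 1997-08-22; done 1997-08-24, after the minimum wait.
Step 3: 89 days after 1997-08-24 (when the grievance is advanced to the department head) is 1997-11-21; not done until 1997-11-23, 2 days after the deadline.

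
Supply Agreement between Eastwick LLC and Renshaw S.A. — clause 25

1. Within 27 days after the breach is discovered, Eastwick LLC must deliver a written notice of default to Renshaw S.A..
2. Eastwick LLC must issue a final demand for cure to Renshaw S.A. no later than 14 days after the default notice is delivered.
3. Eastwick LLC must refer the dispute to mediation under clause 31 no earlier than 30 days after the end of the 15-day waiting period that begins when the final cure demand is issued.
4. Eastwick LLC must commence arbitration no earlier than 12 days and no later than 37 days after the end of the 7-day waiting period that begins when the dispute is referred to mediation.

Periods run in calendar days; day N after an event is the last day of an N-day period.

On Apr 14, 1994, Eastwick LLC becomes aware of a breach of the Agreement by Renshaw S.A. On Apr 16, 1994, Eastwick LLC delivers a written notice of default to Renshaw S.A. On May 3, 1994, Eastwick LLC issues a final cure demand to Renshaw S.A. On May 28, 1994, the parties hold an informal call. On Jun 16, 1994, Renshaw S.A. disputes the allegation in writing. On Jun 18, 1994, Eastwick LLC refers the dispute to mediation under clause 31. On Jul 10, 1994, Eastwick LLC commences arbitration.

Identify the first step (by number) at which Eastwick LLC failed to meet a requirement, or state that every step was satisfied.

Step 1: 27 days after Apr 14, 1994 (when the breach is discovered) is May 11, 1994; completed Apr 16, 1994, before the deadline.
Step 2: 14 days after Apr 16, 1994 (when the default notice is delivered) is Apr 30, 1994; done May 3, 1994 — 3 days late.
The analysis stops there.

Step 2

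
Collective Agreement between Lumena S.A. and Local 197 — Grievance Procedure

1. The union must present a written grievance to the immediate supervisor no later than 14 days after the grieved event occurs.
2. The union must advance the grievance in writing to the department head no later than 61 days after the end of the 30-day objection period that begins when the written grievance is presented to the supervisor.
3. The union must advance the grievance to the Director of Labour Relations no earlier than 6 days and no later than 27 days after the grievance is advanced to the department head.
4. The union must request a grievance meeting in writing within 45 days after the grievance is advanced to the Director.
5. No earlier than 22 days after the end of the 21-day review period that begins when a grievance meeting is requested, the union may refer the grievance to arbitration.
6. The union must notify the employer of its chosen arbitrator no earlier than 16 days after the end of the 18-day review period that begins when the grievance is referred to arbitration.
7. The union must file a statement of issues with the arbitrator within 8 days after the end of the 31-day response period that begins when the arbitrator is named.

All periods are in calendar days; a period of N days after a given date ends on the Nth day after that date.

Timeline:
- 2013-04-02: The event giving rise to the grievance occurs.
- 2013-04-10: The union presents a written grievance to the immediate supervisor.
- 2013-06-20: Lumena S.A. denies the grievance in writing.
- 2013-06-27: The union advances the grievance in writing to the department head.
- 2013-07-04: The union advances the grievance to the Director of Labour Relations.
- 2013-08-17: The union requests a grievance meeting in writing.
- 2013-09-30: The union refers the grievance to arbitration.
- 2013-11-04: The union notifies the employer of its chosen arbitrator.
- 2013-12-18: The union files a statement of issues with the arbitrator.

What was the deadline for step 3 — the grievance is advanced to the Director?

Step 3 runs from 2013-06-27, when the grievance is advanced to the department head. The window is 6–27 days after 2013-06-27; it closes on 2013-07-24.

2013-07-24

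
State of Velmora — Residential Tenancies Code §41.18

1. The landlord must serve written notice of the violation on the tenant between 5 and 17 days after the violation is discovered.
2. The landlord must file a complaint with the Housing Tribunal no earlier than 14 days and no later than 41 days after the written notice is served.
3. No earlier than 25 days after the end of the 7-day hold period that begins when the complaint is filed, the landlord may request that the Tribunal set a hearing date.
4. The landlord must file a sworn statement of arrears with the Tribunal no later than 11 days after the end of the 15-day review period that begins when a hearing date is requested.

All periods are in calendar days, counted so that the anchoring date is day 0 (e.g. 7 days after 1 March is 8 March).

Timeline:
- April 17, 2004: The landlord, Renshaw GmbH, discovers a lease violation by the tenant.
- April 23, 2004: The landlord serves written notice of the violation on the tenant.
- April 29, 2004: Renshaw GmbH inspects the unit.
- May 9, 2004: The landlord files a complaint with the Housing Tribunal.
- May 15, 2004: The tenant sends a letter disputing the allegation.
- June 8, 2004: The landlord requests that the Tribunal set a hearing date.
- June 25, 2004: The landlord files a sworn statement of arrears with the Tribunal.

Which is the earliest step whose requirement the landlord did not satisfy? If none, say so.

Step 3

Step 1: the window is 5–17 days after April 17, 2004 (when the violation is discovered), so April 22, 2004 through May 4, 2004; done April 23, 2004 — within the window.
Step 2: the window is 14–41 days after April 23, 2004 (when the written notice is served), so May 7, 2004 through June 3, 2004; done May 9, 2004 — within the window.
Step 3: the earliest permitted date is 25 days after May 16, 2004 (end of the 7-day hold period, which began when the complaint is filed on May 9, 2004), i.e. June 10, 2004; acted on June 8, 2004, 2 days prematurely.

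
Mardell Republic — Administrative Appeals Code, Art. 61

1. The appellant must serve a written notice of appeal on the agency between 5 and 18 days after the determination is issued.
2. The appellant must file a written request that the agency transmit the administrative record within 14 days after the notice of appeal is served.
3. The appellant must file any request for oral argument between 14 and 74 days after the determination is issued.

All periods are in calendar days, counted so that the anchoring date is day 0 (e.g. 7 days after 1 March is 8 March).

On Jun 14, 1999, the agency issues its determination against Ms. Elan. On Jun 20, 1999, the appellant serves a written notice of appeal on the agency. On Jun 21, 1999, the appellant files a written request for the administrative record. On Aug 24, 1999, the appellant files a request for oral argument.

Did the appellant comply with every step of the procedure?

(1) the permitted window runs from Jun 14, 1999 + 5 = Jun 19, 1999 to Jun 14, 1999 + 18 = Jul 2, 1999; done Jun 20, 1999 — within the window.
(2) due by Jun 20, 1999 + 14 days = Jul 4, 1999; done Jun 21, 1999 — timely.
(3) the permitted window runs from Jun 14, 1999 + 14 = Jun 28, 1999 to Jun 14, 1999 + 74 = Aug 27, 1999; done Aug 24, 1999 — within the window.

Yes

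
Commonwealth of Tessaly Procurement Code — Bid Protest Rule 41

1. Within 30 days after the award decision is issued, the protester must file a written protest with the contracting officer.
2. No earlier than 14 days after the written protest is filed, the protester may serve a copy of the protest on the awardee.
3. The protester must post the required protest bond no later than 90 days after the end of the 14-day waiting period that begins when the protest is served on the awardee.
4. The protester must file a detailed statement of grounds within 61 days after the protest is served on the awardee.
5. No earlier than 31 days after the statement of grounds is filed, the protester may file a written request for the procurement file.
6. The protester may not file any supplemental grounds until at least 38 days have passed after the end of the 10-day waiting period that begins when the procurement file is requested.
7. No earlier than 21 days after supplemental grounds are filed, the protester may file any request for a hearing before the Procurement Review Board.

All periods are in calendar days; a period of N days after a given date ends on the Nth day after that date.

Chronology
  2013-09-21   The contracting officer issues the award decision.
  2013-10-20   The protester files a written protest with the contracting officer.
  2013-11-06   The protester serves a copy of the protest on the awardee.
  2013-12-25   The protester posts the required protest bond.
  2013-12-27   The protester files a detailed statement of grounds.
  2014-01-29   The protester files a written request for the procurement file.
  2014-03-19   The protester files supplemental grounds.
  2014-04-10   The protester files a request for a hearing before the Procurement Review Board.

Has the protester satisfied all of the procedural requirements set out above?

Step 1 — counting 30 days from 2013-09-21 (when the award decision is issued) gives a deadline of 2013-10-21; completed 2013-10-20, before the deadline.
Step 2 — must wait 14 days from 2013-10-20 (when the written protest is filed), so not before 2013-11-03; 2013-11-06 is on or after that date.
Step 3 — counting 90 days from 2013-11-20 (end of the 14-day waiting period, which began when the protest is served on the awardee on 2013-11-06) gives a deadline of 2014-02-18; 2013-12-25 is within that limit.
Step 4 — counting 61 days from 2013-11-06 (when the protest is served on the awardee) gives a deadline of 2014-01-06; done 2013-12-27 — timely.
Step 5 — must wait 31 days from 2013-12-27 (when the statement of grounds is filed), so not before 2014-01-27; done 2014-01-29, after the minimum wait.
Step 6 — must wait 38 days from 2014-02-08 (end of the 10-day waiting period, which began when the procurement file is requested on 2014-01-29), so not before 2014-03-18; done 2014-03-19 — permitted.
Step 7 — must wait 21 days from 2014-03-19 (when supplemental grounds are filed), so not before 2014-04-09; 2014-04-10 is on or after that date.

Yes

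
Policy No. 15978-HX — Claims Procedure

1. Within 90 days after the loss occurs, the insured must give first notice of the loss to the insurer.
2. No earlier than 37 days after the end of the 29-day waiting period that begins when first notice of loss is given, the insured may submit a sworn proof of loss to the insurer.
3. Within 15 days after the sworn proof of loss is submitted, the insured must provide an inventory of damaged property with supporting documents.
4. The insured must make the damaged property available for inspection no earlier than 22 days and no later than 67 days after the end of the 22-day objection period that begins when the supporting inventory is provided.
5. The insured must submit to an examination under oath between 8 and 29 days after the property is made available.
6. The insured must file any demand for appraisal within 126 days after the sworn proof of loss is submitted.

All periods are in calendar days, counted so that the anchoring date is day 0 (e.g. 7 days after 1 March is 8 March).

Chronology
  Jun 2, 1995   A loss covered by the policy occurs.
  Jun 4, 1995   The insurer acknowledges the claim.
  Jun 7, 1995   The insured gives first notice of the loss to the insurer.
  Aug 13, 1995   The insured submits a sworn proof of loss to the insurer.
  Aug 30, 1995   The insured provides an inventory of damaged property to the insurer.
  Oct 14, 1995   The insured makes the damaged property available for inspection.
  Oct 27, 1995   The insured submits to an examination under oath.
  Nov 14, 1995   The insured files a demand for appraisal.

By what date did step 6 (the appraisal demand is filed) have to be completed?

Step 6 runs from Aug 13, 1995, when the sworn proof of loss is submitted. 126 days after Aug 13, 1995 is Dec 17, 1995.

Dec 17, 1995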